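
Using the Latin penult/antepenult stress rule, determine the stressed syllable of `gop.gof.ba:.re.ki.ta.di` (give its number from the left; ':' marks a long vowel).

Classical Latin: stress the penult if heavy (long vowel or closed), else the antepenult.
Weights: 5 ki L, 6 ta L, 7 di L.
The penult (syllable 6, ta) is light, so stress falls on the antepenult (syllable 5, ki).
Stress on syllable 5: gop.gof.ba:.re.ˈki.ta.di.

5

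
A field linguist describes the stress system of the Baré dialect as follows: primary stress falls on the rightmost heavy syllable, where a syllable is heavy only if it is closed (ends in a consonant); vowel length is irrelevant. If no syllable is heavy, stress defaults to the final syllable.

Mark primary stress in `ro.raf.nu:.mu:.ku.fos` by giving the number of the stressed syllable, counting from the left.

6

Weights: 1 ro L, 2 raf H, 3 nu: L, 4 mu: L, 5 ku L, 6 fos H.
Heavy syllables in the domain: 2, 6. The rightmost is syllable 6 (fos).
Primary stress: syllable 6 → ro.raf.nu:.mu:.ku.ˈfos.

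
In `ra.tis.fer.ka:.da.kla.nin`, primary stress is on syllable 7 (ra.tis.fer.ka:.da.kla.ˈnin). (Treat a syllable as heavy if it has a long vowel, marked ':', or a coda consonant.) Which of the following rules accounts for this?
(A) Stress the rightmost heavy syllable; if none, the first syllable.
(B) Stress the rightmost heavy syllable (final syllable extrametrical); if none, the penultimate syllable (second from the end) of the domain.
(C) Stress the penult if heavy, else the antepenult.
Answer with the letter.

Rule A → syllable 7 ✓.
Rule B → syllable 4 (observed: 7).
Rule C → syllable 5 (observed: 7).

A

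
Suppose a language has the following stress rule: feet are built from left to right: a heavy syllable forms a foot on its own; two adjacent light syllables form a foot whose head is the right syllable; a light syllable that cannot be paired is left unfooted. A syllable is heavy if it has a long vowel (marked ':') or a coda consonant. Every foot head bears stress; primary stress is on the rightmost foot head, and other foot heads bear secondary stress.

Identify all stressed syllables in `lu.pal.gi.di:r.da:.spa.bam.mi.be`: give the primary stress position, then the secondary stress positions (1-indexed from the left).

Weights: 1 lu L, 2 pal H, 3 gi L, 4 di:r H, 5 da: H, 6 spa L, 7 bam H, 8 mi L, 9 be L.
Parse left to right (heavy = foot alone; LL = one foot; stranded L unfooted): lu (ˈpal) gi (ˈdi:r) (ˈda:) spa (ˈbam) (mi.ˈbe).
Foot heads: 2, 4, 5, 7, 9.
Primary stress on the rightmost head = syllable 9.
Secondary stress on 2, 4, 5, 7: lu.ˌpal.gi.ˌdi:r.ˌda:.spa.ˌbam.mi.ˈbe.

primary 9, secondary 2, 4, 5, 7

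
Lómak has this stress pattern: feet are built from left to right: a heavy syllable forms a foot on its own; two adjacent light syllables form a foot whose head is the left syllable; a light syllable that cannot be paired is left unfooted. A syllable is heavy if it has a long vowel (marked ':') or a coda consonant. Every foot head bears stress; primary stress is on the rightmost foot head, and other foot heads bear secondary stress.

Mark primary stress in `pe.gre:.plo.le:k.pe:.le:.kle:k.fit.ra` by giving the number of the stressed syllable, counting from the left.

Weights: 1 pe L, 2 gre: H, 3 plo L, 4 le:k H, 5 pe: H, 6 le: H, 7 kle:k H, 8 fit H, 9 ra L.
Parse left to right (heavy = foot alone; LL = one foot; stranded L unfooted): pe (ˈgre:) plo (ˈle:k) (ˈpe:) (ˈle:) (ˈkle:k) (ˈfit) ra.
Foot heads: 2, 4, 5, 6, 7, 8.
Primary stress on the rightmost head = syllable 8.
Primary stress: syllable 8 → pe.gre:.plo.le:k.pe:.le:.kle:k.ˈfit.ra.

8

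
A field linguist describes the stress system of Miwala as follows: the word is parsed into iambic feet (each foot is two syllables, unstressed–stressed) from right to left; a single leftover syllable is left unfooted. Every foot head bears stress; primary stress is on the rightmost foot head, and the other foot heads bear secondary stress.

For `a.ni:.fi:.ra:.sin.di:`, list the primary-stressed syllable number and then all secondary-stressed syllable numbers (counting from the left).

primary 6, secondary 2, 4

Parse right to left into iambic (σˈσ) feet: (a.ˈni:) (fi:.ˈra:) (sin.ˈdi:).
Foot heads (stressed positions): 2, 4, 6.
End Rule Rightmost: primary stress on the rightmost head = syllable 6.
Secondary stress on 2, 4: a.ˌni:.fi:.ˌra:.sin.ˈdi:.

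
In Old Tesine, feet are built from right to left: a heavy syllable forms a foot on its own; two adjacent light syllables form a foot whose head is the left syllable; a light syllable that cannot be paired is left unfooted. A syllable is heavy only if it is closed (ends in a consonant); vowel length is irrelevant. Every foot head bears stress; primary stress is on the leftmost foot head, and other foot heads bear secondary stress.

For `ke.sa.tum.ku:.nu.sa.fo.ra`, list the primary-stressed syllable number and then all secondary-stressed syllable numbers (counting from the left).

Weights: 1 ke L, 2 sa L, 3 tum H, 4 ku: L, 5 nu L, 6 sa L, 7 fo L, 8 ra L.
Parse right to left (heavy = foot alone; LL = one foot; stranded L unfooted): (ˈke.sa) (ˈtum) ku: (ˈnu.sa) (ˈfo.ra).
Foot heads: 1, 3, 5, 7.
Primary stress on the leftmost head = syllable 1.
Secondary stress on 3, 5, 7: ˈke.sa.ˌtum.ku:.ˌnu.sa.ˌfo.ra.

primary 1, secondary 3, 5, 7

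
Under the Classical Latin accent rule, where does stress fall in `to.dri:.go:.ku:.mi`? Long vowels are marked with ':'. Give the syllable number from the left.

Classical Latin: stress the penult if heavy (long vowel or closed), else the antepenult.
Weights: 3 go: H, 4 ku: H, 5 mi L.
The penult (syllable 4, ku:) is heavy, so it takes stress.
Stress on syllable 4: to.dri:.go:.ˈku:.mi.

4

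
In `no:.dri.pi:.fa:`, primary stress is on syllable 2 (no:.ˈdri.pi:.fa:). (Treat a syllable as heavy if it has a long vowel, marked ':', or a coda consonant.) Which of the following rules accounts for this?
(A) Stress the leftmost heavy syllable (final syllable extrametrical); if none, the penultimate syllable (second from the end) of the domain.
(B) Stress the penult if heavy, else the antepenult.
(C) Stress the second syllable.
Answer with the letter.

Rule A → syllable 1 (observed: 2).
Rule B → syllable 3 (observed: 2).
Rule C → syllable 2 ✓.

C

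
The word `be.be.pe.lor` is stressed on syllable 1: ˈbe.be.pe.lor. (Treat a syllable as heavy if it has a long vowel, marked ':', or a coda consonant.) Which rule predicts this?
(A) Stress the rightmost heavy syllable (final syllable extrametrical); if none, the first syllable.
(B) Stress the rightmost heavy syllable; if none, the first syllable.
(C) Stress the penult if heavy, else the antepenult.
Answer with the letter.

A

Rule A → syllable 1 ✓.
Rule B → syllable 4 (observed: 1).
Rule C → syllable 2 (observed: 1).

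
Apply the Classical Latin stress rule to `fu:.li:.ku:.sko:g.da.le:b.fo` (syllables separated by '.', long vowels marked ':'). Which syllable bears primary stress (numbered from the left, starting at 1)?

6

Classical Latin: stress the penult if heavy (long vowel or closed), else the antepenult.
Weights: 5 da L, 6 le:b H, 7 fo L.
The penult (syllable 6, le:b) is heavy, so it takes stress.
Stress on syllable 6: fu:.li:.ku:.sko:g.da.ˈle:b.fo.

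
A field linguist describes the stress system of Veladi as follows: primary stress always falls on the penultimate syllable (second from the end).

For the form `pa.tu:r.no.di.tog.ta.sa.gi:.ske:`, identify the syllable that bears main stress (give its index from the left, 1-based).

8

The word has 9 syllables; the penultimate syllable (second from the end) is syllable 8 (gi:).
Primary stress: syllable 8 → pa.tu:r.no.di.tog.ta.sa.ˈgi:.ske:.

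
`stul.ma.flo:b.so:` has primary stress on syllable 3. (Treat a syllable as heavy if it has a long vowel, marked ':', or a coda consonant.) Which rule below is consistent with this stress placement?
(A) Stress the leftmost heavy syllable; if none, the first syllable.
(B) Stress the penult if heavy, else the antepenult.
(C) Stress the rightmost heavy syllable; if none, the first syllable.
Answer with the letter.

Rule A → syllable 1 (observed: 3).
Rule B → syllable 3 ✓.
Rule C → syllable 4 (observed: 3).

B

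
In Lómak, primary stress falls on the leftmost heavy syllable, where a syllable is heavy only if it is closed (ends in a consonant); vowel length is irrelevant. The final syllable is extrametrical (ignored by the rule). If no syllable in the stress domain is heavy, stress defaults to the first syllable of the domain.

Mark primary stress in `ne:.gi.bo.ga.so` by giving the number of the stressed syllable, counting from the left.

The final syllable (5, so) is extrametrical; the stress domain is syllables 1–4.
Weights: 1 ne: L, 2 gi L, 3 bo L, 4 ga L.
No heavy syllable in the domain; default to the first syllable of the domain = syllable 1.
Primary stress: syllable 1 → ˈne:.gi.bo.ga.so.

1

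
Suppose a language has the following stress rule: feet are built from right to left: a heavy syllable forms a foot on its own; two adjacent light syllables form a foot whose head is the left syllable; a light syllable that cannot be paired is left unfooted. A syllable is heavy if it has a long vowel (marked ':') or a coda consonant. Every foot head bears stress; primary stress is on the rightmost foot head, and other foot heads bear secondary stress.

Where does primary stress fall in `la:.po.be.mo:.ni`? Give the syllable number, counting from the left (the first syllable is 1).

4

Weights: 1 la: H, 2 po L, 3 be L, 4 mo: H, 5 ni L.
Parse right to left (heavy = foot alone; LL = one foot; stranded L unfooted): (ˈla:) (ˈpo.be) (ˈmo:) ni.
Foot heads: 1, 2, 4.
Primary stress on the rightmost head = syllable 4.
Primary stress: syllable 4 → la:.po.be.ˈmo:.ni.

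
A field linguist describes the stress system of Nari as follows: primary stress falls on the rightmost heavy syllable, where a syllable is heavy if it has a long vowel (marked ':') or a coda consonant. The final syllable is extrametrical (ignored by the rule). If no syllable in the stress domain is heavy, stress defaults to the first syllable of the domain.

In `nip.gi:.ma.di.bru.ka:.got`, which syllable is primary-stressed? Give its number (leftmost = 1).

6

The final syllable (7, got) is extrametrical; the stress domain is syllables 1–6.
Weights: 1 nip H, 2 gi: H, 3 ma L, 4 di L, 5 bru L, 6 ka: H.
Heavy syllables in the domain: 1, 2, 6. The rightmost is syllable 6 (ka:).
Primary stress: syllable 6 → nip.gi:.ma.di.bru.ˈka:.got.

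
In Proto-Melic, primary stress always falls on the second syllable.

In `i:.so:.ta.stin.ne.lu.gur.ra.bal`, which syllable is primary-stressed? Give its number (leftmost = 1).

2

The word has 9 syllables; the second syllable is syllable 2 (so:).
Primary stress: syllable 2 → i:.ˈso:.ta.stin.ne.lu.gur.ra.bal.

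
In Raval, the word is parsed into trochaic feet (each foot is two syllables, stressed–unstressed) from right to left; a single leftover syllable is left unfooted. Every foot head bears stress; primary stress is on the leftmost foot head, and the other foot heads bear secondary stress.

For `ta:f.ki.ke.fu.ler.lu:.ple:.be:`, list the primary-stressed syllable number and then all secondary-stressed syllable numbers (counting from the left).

primary 1, secondary 3, 5, 7

Parse right to left into trochaic (ˈσσ) feet: (ˈta:f.ki) (ˈke.fu) (ˈler.lu:) (ˈple:.be:).
Foot heads (stressed positions): 1, 3, 5, 7.
End Rule Leftmost: primary stress on the leftmost head = syllable 1.
Secondary stress on 3, 5, 7: ˈta:f.ki.ˌke.fu.ˌler.lu:.ˌple:.be:.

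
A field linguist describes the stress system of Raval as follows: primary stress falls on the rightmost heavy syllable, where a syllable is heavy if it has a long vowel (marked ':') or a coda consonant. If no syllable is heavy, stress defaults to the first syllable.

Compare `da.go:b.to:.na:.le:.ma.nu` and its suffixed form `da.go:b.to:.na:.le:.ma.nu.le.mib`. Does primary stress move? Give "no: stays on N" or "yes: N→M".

yes: 5→9

Base `da.go:b.to:.na:.le:.ma.nu` (7 syllables):
  Weights: 1 da L, 2 go:b H, 3 to: H, 4 na: H, 5 le: H, 6 ma L, 7 nu L.
  Heavy syllables in the domain: 2, 3, 4, 5. The rightmost is syllable 5 (le:).
  → primary stress on syllable 5.
Suffixed `da.go:b.to:.na:.le:.ma.nu.le.mib` (9 syllables):
  Weights: 1 da L, 2 go:b H, 3 to: H, 4 na: H, 5 le: H, 6 ma L, 7 nu L, 8 le L, 9 mib H.
  Heavy syllables in the domain: 2, 3, 4, 5, 9. The rightmost is syllable 9 (mib).
  → primary stress on syllable 9.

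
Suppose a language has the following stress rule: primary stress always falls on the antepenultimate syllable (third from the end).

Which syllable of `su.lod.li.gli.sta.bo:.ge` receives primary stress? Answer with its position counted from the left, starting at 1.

5

The word has 7 syllables; the antepenultimate syllable (third from the end) is syllable 5 (sta).
Primary stress: syllable 5 → su.lod.li.gli.ˈsta.bo:.ge.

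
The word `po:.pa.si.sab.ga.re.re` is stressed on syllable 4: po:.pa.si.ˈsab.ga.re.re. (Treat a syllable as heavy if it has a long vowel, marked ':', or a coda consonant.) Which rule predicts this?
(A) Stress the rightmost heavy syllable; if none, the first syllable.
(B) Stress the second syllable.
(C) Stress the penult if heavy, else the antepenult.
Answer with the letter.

A

Rule A → syllable 4 ✓.
Rule B → syllable 2 (observed: 4).
Rule C → syllable 5 (observed: 4).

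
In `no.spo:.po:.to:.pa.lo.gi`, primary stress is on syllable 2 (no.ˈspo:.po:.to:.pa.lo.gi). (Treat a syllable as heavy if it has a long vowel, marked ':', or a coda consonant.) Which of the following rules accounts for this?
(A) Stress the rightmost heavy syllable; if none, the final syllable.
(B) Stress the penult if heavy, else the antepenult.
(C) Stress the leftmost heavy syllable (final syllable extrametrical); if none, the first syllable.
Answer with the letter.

C

Rule A → syllable 4 (observed: 2).
Rule B → syllable 5 (observed: 2).
Rule C → syllable 2 ✓.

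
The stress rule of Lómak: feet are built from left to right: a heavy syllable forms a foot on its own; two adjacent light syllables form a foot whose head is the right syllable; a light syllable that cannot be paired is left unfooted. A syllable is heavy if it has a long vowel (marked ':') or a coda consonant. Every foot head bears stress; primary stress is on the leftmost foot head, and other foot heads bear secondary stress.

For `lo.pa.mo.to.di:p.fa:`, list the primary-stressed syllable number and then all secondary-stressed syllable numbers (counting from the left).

primary 2, secondary 4, 5, 6

Weights: 1 lo L, 2 pa L, 3 mo L, 4 to L, 5 di:p H, 6 fa: H.
Parse left to right (heavy = foot alone; LL = one foot; stranded L unfooted): (lo.ˈpa) (mo.ˈto) (ˈdi:p) (ˈfa:).
Foot heads: 2, 4, 5, 6.
Primary stress on the leftmost head = syllable 2.
Secondary stress on 4, 5, 6: lo.ˈpa.mo.ˌto.ˌdi:p.ˌfa:.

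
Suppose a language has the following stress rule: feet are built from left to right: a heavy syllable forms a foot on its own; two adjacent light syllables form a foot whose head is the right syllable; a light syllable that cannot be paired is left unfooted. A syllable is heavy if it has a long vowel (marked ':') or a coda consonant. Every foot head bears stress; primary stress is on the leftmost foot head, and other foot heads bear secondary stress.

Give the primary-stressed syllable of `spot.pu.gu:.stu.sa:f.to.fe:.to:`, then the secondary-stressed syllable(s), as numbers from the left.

primary 1, secondary 3, 5, 7, 8

Weights: 1 spot H, 2 pu L, 3 gu: H, 4 stu L, 5 sa:f H, 6 to L, 7 fe: H, 8 to: H.
Parse left to right (heavy = foot alone; LL = one foot; stranded L unfooted): (ˈspot) pu (ˈgu:) stu (ˈsa:f) to (ˈfe:) (ˈto:).
Foot heads: 1, 3, 5, 7, 8.
Primary stress on the leftmost head = syllable 1.
Secondary stress on 3, 5, 7, 8: ˈspot.pu.ˌgu:.stu.ˌsa:f.to.ˌfe:.ˌto:.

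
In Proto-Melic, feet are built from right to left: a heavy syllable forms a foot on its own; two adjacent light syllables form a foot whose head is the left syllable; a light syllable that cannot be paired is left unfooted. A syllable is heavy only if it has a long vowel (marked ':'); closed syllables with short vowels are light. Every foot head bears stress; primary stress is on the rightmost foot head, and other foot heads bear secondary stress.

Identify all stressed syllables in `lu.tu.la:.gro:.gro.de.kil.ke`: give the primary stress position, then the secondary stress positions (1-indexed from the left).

primary 7, secondary 1, 3, 4, 5

Weights: 1 lu L, 2 tu L, 3 la: H, 4 gro: H, 5 gro L, 6 de L, 7 kil L, 8 ke L.
Parse right to left (heavy = foot alone; LL = one foot; stranded L unfooted): (ˈlu.tu) (ˈla:) (ˈgro:) (ˈgro.de) (ˈkil.ke).
Foot heads: 1, 3, 4, 5, 7.
Primary stress on the rightmost head = syllable 7.
Secondary stress on 1, 3, 4, 5: ˌlu.tu.ˌla:.ˌgro:.ˌgro.de.ˈkil.ke.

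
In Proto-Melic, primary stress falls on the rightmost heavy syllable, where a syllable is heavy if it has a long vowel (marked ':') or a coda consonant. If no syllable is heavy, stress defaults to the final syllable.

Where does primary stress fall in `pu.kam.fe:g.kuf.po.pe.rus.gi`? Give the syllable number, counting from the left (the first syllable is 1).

7

Weights: 1 pu L, 2 kam H, 3 fe:g H, 4 kuf H, 5 po L, 6 pe L, 7 rus H, 8 gi L.
Heavy syllables in the domain: 2, 3, 4, 7. The rightmost is syllable 7 (rus).
Primary stress: syllable 7 → pu.kam.fe:g.kuf.po.pe.ˈrus.gi.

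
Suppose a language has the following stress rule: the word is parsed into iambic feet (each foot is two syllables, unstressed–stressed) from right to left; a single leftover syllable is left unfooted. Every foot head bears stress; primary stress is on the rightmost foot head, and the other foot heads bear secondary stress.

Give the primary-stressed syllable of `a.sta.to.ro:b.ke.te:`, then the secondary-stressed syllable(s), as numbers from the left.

primary 6, secondary 2, 4

Parse right to left into iambic (σˈσ) feet: (a.ˈsta) (to.ˈro:b) (ke.ˈte:).
Foot heads (stressed positions): 2, 4, 6.
End Rule Rightmost: primary stress on the rightmost head = syllable 6.
Secondary stress on 2, 4: a.ˌsta.to.ˌro:b.ke.ˈte:.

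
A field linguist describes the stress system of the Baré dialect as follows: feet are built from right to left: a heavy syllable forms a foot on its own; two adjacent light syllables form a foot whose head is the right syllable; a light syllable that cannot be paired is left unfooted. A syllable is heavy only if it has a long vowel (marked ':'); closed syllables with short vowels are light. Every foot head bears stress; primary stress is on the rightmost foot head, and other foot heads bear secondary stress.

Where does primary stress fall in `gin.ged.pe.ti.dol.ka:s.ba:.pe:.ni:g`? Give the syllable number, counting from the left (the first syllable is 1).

9

Weights: 1 gin L, 2 ged L, 3 pe L, 4 ti L, 5 dol L, 6 ka:s H, 7 ba: H, 8 pe: H, 9 ni:g H.
Parse right to left (heavy = foot alone; LL = one foot; stranded L unfooted): gin (ged.ˈpe) (ti.ˈdol) (ˈka:s) (ˈba:) (ˈpe:) (ˈni:g).
Foot heads: 3, 5, 6, 7, 8, 9.
Primary stress on the rightmost head = syllable 9.
Primary stress: syllable 9 → gin.ged.pe.ti.dol.ka:s.ba:.pe:.ˈni:g.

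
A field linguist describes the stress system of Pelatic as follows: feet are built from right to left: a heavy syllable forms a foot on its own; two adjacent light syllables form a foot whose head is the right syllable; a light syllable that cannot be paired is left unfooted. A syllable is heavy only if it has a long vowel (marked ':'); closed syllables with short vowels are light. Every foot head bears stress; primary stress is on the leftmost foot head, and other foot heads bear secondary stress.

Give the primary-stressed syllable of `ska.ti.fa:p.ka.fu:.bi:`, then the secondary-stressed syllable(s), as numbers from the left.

Weights: 1 ska L, 2 ti L, 3 fa:p H, 4 ka L, 5 fu: H, 6 bi: H.
Parse right to left (heavy = foot alone; LL = one foot; stranded L unfooted): (ska.ˈti) (ˈfa:p) ka (ˈfu:) (ˈbi:).
Foot heads: 2, 3, 5, 6.
Primary stress on the leftmost head = syllable 2.
Secondary stress on 3, 5, 6: ska.ˈti.ˌfa:p.ka.ˌfu:.ˌbi:.

primary 2, secondary 3, 5, 6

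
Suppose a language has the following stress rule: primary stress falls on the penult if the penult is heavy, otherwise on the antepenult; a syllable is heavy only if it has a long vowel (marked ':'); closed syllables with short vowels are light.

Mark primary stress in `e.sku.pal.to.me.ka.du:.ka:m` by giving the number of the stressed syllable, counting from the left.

Weights: 6 ka L, 7 du: H, 8 ka:m H.
The penult (syllable 7, du:) is heavy, so it takes stress.
Primary stress: syllable 7 → e.sku.pal.to.me.ka.ˈdu:.ka:m.

7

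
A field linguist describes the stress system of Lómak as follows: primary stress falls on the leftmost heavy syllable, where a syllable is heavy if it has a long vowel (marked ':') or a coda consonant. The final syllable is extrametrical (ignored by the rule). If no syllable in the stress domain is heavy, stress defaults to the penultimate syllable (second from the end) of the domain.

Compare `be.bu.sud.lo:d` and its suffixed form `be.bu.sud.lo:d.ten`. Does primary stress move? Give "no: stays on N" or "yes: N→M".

Base `be.bu.sud.lo:d` (4 syllables):
  The final syllable (4, lo:d) is extrametrical; the stress domain is syllables 1–3.
  Weights: 1 be L, 2 bu L, 3 sud H.
  Heavy syllables in the domain: 3. The leftmost is syllable 3 (sud).
  → primary stress on syllable 3.
Suffixed `be.bu.sud.lo:d.ten` (5 syllables):
  The final syllable (5, ten) is extrametrical; the stress domain is syllables 1–4.
  Weights: 1 be L, 2 bu L, 3 sud H, 4 lo:d H.
  Heavy syllables in the domain: 3, 4. The leftmost is syllable 3 (sud).
  → primary stress on syllable 3.

no: stays on 3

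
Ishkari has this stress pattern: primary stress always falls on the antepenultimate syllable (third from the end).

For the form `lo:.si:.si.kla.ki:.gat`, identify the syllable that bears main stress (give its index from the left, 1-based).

The word has 6 syllables; the antepenultimate syllable (third from the end) is syllable 4 (kla).
Primary stress: syllable 4 → lo:.si:.si.ˈkla.ki:.gat.

4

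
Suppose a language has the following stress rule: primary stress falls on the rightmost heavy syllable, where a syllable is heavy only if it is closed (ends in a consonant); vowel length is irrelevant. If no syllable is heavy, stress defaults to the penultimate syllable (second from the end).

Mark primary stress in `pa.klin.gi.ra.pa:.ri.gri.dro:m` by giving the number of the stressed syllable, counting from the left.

8

Weights: 1 pa L, 2 klin H, 3 gi L, 4 ra L, 5 pa: L, 6 ri L, 7 gri L, 8 dro:m H.
Heavy syllables in the domain: 2, 8. The rightmost is syllable 8 (dro:m).
Primary stress: syllable 8 → pa.klin.gi.ra.pa:.ri.gri.ˈdro:m.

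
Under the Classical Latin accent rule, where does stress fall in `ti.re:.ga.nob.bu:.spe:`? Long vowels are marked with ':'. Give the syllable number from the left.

Classical Latin: stress the penult if heavy (long vowel or closed), else the antepenult.
Weights: 4 nob H, 5 bu: H, 6 spe: H.
The penult (syllable 5, bu:) is heavy, so it takes stress.
Stress on syllable 5: ti.re:.ga.nob.ˈbu:.spe:.

5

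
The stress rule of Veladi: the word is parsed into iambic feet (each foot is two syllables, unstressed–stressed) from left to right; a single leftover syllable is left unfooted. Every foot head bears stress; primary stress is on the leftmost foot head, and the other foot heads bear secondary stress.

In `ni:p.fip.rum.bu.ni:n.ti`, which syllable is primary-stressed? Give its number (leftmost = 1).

Parse left to right into iambic (σˈσ) feet: (ni:p.ˈfip) (rum.ˈbu) (ni:n.ˈti).
Foot heads (stressed positions): 2, 4, 6.
End Rule Leftmost: primary stress on the leftmost head = syllable 2.
Primary stress: syllable 2 → ni:p.ˈfip.rum.bu.ni:n.ti.

2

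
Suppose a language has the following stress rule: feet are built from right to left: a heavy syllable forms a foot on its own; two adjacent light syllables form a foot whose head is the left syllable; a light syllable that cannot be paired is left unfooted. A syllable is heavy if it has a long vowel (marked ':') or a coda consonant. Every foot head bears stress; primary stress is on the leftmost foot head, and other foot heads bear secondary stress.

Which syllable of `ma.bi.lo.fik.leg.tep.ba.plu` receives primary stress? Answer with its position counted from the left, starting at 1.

Weights: 1 ma L, 2 bi L, 3 lo L, 4 fik H, 5 leg H, 6 tep H, 7 ba L, 8 plu L.
Parse right to left (heavy = foot alone; LL = one foot; stranded L unfooted): ma (ˈbi.lo) (ˈfik) (ˈleg) (ˈtep) (ˈba.plu).
Foot heads: 2, 4, 5, 6, 7.
Primary stress on the leftmost head = syllable 2.
Primary stress: syllable 2 → ma.ˈbi.lo.fik.leg.tep.ba.plu.

2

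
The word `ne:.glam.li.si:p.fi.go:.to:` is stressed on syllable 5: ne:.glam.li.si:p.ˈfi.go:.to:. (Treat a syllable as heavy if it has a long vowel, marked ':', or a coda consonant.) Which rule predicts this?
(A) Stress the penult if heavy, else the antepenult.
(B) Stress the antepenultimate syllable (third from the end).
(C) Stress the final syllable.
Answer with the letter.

B

Rule A → syllable 6 (observed: 5).
Rule B → syllable 5 ✓.
Rule C → syllable 7 (observed: 5).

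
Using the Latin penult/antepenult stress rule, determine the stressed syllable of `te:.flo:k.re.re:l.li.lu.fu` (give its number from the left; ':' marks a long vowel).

Classical Latin: stress the penult if heavy (long vowel or closed), else the antepenult.
Weights: 5 li L, 6 lu L, 7 fu L.
The penult (syllable 6, lu) is light, so stress falls on the antepenult (syllable 5, li).
Stress on syllable 5: te:.flo:k.re.re:l.ˈli.lu.fu.

5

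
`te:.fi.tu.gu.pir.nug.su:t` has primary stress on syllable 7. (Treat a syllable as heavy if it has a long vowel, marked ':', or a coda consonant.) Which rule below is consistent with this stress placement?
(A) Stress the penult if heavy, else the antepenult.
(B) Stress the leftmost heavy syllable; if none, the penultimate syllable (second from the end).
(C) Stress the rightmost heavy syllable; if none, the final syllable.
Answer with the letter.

Rule A → syllable 6 (observed: 7).
Rule B → syllable 1 (observed: 7).
Rule C → syllable 7 ✓.

C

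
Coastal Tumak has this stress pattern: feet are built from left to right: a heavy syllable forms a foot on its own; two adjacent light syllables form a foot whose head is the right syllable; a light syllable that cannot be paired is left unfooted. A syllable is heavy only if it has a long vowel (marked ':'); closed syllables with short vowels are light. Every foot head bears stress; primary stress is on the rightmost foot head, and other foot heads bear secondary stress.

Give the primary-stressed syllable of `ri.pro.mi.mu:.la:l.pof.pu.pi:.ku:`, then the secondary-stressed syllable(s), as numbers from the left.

primary 9, secondary 2, 4, 5, 7, 8

Weights: 1 ri L, 2 pro L, 3 mi L, 4 mu: H, 5 la:l H, 6 pof L, 7 pu L, 8 pi: H, 9 ku: H.
Parse left to right (heavy = foot alone; LL = one foot; stranded L unfooted): (ri.ˈpro) mi (ˈmu:) (ˈla:l) (pof.ˈpu) (ˈpi:) (ˈku:).
Foot heads: 2, 4, 5, 7, 8, 9.
Primary stress on the rightmost head = syllable 9.
Secondary stress on 2, 4, 5, 7, 8: ri.ˌpro.mi.ˌmu:.ˌla:l.pof.ˌpu.ˌpi:.ˈku:.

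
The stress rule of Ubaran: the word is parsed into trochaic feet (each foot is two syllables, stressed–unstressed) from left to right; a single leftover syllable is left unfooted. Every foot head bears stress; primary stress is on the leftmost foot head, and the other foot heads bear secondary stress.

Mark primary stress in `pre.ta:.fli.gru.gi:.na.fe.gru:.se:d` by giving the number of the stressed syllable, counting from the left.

Parse left to right into trochaic (ˈσσ) feet: (ˈpre.ta:) (ˈfli.gru) (ˈgi:.na) (ˈfe.gru:) se:d. Syllable 9 is left unfooted.
Foot heads (stressed positions): 1, 3, 5, 7.
End Rule Leftmost: primary stress on the leftmost head = syllable 1.
Primary stress: syllable 1 → ˈpre.ta:.fli.gru.gi:.na.fe.gru:.se:d.

1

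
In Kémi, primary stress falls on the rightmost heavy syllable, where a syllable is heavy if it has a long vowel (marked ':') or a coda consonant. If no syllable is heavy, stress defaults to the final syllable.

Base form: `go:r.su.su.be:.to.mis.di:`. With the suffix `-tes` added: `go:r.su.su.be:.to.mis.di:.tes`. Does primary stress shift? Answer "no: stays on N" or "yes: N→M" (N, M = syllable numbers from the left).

Base `go:r.su.su.be:.to.mis.di:` (7 syllables):
  Weights: 1 go:r H, 2 su L, 3 su L, 4 be: H, 5 to L, 6 mis H, 7 di: H.
  Heavy syllables in the domain: 1, 4, 6, 7. The rightmost is syllable 7 (di:).
  → primary stress on syllable 7.
Suffixed `go:r.su.su.be:.to.mis.di:.tes` (8 syllables):
  Weights: 1 go:r H, 2 su L, 3 su L, 4 be: H, 5 to L, 6 mis H, 7 di: H, 8 tes H.
  Heavy syllables in the domain: 1, 4, 6, 7, 8. The rightmost is syllable 8 (tes).
  → primary stress on syllable 8.

yes: 7→8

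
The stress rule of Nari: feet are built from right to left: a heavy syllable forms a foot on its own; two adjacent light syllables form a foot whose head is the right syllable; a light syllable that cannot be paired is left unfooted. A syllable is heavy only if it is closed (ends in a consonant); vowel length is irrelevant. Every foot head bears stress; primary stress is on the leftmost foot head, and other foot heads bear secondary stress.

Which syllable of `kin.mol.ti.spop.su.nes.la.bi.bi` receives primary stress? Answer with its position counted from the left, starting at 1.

Weights: 1 kin H, 2 mol H, 3 ti L, 4 spop H, 5 su L, 6 nes H, 7 la L, 8 bi L, 9 bi L.
Parse right to left (heavy = foot alone; LL = one foot; stranded L unfooted): (ˈkin) (ˈmol) ti (ˈspop) su (ˈnes) la (bi.ˈbi).
Foot heads: 1, 2, 4, 6, 9.
Primary stress on the leftmost head = syllable 1.
Primary stress: syllable 1 → ˈkin.mol.ti.spop.su.nes.la.bi.bi.

1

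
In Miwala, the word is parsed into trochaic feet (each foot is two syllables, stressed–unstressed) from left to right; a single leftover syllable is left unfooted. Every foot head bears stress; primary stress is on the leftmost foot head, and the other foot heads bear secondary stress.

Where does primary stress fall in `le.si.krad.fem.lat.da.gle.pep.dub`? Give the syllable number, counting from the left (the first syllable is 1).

1

Parse left to right into trochaic (ˈσσ) feet: (ˈle.si) (ˈkrad.fem) (ˈlat.da) (ˈgle.pep) dub. Syllable 9 is left unfooted.
Foot heads (stressed positions): 1, 3, 5, 7.
End Rule Leftmost: primary stress on the leftmost head = syllable 1.
Primary stress: syllable 1 → ˈle.si.krad.fem.lat.da.gle.pep.dub.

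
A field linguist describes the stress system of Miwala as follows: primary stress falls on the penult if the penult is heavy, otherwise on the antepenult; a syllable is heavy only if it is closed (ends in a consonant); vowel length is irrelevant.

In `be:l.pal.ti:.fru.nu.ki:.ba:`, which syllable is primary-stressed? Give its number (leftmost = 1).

Weights: 5 nu L, 6 ki: L, 7 ba: L.
The penult (syllable 6, ki:) is light, so stress falls on the antepenult (syllable 5, nu).
Primary stress: syllable 5 → be:l.pal.ti:.fru.ˈnu.ki:.ba:.

5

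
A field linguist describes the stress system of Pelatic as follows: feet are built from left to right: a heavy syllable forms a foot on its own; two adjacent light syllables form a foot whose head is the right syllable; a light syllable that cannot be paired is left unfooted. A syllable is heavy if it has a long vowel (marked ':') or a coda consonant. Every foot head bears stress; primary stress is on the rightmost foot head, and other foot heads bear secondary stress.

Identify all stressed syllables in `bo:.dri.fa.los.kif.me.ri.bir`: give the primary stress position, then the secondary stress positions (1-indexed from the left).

Weights: 1 bo: H, 2 dri L, 3 fa L, 4 los H, 5 kif H, 6 me L, 7 ri L, 8 bir H.
Parse left to right (heavy = foot alone; LL = one foot; stranded L unfooted): (ˈbo:) (dri.ˈfa) (ˈlos) (ˈkif) (me.ˈri) (ˈbir).
Foot heads: 1, 3, 4, 5, 7, 8.
Primary stress on the rightmost head = syllable 8.
Secondary stress on 1, 3, 4, 5, 7: ˌbo:.dri.ˌfa.ˌlos.ˌkif.me.ˌri.ˈbir.

primary 8, secondary 1, 3, 4, 5, 7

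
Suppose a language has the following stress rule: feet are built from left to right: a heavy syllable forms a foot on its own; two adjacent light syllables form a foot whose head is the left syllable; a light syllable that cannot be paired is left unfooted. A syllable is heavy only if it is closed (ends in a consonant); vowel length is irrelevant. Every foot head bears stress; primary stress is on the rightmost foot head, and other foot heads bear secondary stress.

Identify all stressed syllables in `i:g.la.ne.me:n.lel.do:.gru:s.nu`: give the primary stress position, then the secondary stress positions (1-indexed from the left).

primary 7, secondary 1, 2, 4, 5

Weights: 1 i:g H, 2 la L, 3 ne L, 4 me:n H, 5 lel H, 6 do: L, 7 gru:s H, 8 nu L.
Parse left to right (heavy = foot alone; LL = one foot; stranded L unfooted): (ˈi:g) (ˈla.ne) (ˈme:n) (ˈlel) do: (ˈgru:s) nu.
Foot heads: 1, 2, 4, 5, 7.
Primary stress on the rightmost head = syllable 7.
Secondary stress on 1, 2, 4, 5: ˌi:g.ˌla.ne.ˌme:n.ˌlel.do:.ˈgru:s.nu.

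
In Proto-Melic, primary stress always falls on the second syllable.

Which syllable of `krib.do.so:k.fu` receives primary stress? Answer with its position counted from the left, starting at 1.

The word has 4 syllables; the second syllable is syllable 2 (do).
Primary stress: syllable 2 → krib.ˈdo.so:k.fu.

2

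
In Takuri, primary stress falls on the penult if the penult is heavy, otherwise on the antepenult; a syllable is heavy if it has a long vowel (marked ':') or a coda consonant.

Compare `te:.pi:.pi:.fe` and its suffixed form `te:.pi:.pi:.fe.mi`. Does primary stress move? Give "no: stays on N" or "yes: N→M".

Base `te:.pi:.pi:.fe` (4 syllables):
  Weights: 2 pi: H, 3 pi: H, 4 fe L.
  The penult (syllable 3, pi:) is heavy, so it takes stress.
  → primary stress on syllable 3.
Suffixed `te:.pi:.pi:.fe.mi` (5 syllables):
  Weights: 3 pi: H, 4 fe L, 5 mi L.
  The penult (syllable 4, fe) is light, so stress falls on the antepenult (syllable 3, pi:).
  → primary stress on syllable 3.

no: stays on 3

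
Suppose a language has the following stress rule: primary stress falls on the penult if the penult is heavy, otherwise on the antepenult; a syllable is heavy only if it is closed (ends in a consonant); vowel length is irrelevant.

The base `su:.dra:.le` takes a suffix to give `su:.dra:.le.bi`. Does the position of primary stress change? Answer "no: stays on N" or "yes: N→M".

yes: 1→2

Base `su:.dra:.le` (3 syllables):
  Weights: 1 su: L, 2 dra: L, 3 le L.
  The penult (syllable 2, dra:) is light, so stress falls on the antepenult (syllable 1, su:).
  → primary stress on syllable 1.
Suffixed `su:.dra:.le.bi` (4 syllables):
  Weights: 2 dra: L, 3 le L, 4 bi L.
  The penult (syllable 3, le) is light, so stress falls on the antepenult (syllable 2, dra:).
  → primary stress on syllable 2.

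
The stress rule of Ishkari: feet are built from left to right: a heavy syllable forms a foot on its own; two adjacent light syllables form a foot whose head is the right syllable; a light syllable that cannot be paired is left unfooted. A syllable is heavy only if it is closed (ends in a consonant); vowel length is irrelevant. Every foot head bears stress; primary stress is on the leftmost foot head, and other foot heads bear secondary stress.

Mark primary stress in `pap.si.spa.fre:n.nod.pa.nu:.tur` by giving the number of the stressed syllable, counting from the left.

1

Weights: 1 pap H, 2 si L, 3 spa L, 4 fre:n H, 5 nod H, 6 pa L, 7 nu: L, 8 tur H.
Parse left to right (heavy = foot alone; LL = one foot; stranded L unfooted): (ˈpap) (si.ˈspa) (ˈfre:n) (ˈnod) (pa.ˈnu:) (ˈtur).
Foot heads: 1, 3, 4, 5, 7, 8.
Primary stress on the leftmost head = syllable 1.
Primary stress: syllable 1 → ˈpap.si.spa.fre:n.nod.pa.nu:.tur.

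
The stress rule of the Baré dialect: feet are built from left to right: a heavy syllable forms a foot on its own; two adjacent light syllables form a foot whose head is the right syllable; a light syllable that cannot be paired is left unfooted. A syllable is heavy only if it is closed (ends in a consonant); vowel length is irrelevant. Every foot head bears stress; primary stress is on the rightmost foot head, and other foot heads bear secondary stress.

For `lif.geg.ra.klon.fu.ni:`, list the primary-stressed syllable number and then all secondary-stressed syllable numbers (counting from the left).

primary 6, secondary 1, 2, 4

Weights: 1 lif H, 2 geg H, 3 ra L, 4 klon H, 5 fu L, 6 ni: L.
Parse left to right (heavy = foot alone; LL = one foot; stranded L unfooted): (ˈlif) (ˈgeg) ra (ˈklon) (fu.ˈni:).
Foot heads: 1, 2, 4, 6.
Primary stress on the rightmost head = syllable 6.
Secondary stress on 1, 2, 4: ˌlif.ˌgeg.ra.ˌklon.fu.ˈni:.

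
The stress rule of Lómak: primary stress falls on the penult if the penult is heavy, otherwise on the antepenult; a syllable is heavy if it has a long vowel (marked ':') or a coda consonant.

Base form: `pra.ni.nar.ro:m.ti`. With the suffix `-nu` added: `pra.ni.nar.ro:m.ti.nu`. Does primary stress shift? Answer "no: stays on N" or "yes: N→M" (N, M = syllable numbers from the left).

Base `pra.ni.nar.ro:m.ti` (5 syllables):
  Weights: 3 nar H, 4 ro:m H, 5 ti L.
  The penult (syllable 4, ro:m) is heavy, so it takes stress.
  → primary stress on syllable 4.
Suffixed `pra.ni.nar.ro:m.ti.nu` (6 syllables):
  Weights: 4 ro:m H, 5 ti L, 6 nu L.
  The penult (syllable 5, ti) is light, so stress falls on the antepenult (syllable 4, ro:m).
  → primary stress on syllable 4.

no: stays on 4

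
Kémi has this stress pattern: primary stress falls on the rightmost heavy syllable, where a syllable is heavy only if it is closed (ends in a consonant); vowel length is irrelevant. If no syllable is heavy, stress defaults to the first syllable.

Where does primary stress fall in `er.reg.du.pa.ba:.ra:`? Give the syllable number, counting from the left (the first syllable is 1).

Weights: 1 er H, 2 reg H, 3 du L, 4 pa L, 5 ba: L, 6 ra: L.
Heavy syllables in the domain: 1, 2. The rightmost is syllable 2 (reg).
Primary stress: syllable 2 → er.ˈreg.du.pa.ba:.ra:.

2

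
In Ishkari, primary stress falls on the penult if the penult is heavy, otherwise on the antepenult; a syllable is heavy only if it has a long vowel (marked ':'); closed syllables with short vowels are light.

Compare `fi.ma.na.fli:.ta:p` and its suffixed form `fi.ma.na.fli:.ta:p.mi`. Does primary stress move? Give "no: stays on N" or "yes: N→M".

Base `fi.ma.na.fli:.ta:p` (5 syllables):
  Weights: 3 na L, 4 fli: H, 5 ta:p H.
  The penult (syllable 4, fli:) is heavy, so it takes stress.
  → primary stress on syllable 4.
Suffixed `fi.ma.na.fli:.ta:p.mi` (6 syllables):
  Weights: 4 fli: H, 5 ta:p H, 6 mi L.
  The penult (syllable 5, ta:p) is heavy, so it takes stress.
  → primary stress on syllable 5.

yes: 4→5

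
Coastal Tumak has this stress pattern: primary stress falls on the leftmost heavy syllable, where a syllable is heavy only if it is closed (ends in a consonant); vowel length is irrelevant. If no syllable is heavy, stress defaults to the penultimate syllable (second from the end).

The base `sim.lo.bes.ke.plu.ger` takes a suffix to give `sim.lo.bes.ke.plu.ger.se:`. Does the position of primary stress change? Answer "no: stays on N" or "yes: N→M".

no: stays on 1

Base `sim.lo.bes.ke.plu.ger` (6 syllables):
  Weights: 1 sim H, 2 lo L, 3 bes H, 4 ke L, 5 plu L, 6 ger H.
  Heavy syllables in the domain: 1, 3, 6. The leftmost is syllable 1 (sim).
  → primary stress on syllable 1.
Suffixed `sim.lo.bes.ke.plu.ger.se:` (7 syllables):
  Weights: 1 sim H, 2 lo L, 3 bes H, 4 ke L, 5 plu L, 6 ger H, 7 se: L.
  Heavy syllables in the domain: 1, 3, 6. The leftmost is syllable 1 (sim).
  → primary stress on syllable 1.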